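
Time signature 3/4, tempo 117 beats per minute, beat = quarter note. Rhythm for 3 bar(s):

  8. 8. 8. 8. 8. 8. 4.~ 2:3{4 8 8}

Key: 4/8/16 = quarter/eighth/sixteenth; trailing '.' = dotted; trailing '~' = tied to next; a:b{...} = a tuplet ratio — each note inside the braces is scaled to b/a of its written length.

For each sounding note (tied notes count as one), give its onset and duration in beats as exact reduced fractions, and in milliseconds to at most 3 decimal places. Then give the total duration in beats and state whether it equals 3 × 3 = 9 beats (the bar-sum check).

1) 0.0ms=0b +384.615ms=3/4b
2) 384.615ms=3/4b +384.615ms=3/4b
3) 769.231ms=3/2b +384.615ms=3/4b
4) 1153.846ms=9/4b +384.615ms=3/4b
5) 1538.462ms=3b +384.615ms=3/4b
6) 1923.077ms=15/4b +384.615ms=3/4b
7) 2307.692ms=9/2b +1538.462ms=3b
8) 3846.154ms=15/2b +384.615ms=3/4b
9) 4230.769ms=33/4b +384.615ms=3/4b
Σ=9b of 9 (117bpm 3/4) — PASS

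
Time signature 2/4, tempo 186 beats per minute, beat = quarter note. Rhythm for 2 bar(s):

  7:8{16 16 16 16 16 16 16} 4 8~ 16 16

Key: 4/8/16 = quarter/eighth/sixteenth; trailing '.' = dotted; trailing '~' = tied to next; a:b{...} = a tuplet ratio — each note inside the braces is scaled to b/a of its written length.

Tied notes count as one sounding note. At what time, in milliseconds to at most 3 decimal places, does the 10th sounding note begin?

1. 0.0ms @ 0 + 92.166ms (2/7)
2. 92.166ms @ 2/7 + 92.166ms (2/7)
3. 184.332ms @ 4/7 + 92.166ms (2/7)
4. 276.498ms @ 6/7 + 92.166ms (2/7)
5. 368.664ms @ 8/7 + 92.166ms (2/7)
6. 460.829ms @ 10/7 + 92.166ms (2/7)
7. 552.995ms @ 12/7 + 92.166ms (2/7)
8. 645.161ms @ 2 + 322.581ms (1)
9. 967.742ms @ 3 + 241.935ms (3/4)
10. 1209.677ms @ 15/4 + 80.645ms (1/4)

note 10 onset = 15/4b = 1209.677ms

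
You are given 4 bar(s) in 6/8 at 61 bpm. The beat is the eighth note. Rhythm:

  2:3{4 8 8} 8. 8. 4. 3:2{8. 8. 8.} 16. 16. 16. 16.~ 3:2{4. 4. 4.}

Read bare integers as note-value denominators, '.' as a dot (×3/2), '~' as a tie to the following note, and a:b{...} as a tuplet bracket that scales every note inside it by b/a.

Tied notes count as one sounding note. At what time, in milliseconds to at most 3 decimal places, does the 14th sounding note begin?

note 14 onset = 20b = 19672.131ms

1. 0.0ms @ 0 + 2950.82ms (3)
2. 2950.82ms @ 3 + 1475.41ms (3/2)
3. 4426.23ms @ 9/2 + 1475.41ms (3/2)
4. 5901.639ms @ 6 + 1475.41ms (3/2)
5. 7377.049ms @ 15/2 + 1475.41ms (3/2)
6. 8852.459ms @ 9 + 2950.82ms (3)
7. 11803.279ms @ 12 + 983.607ms (1)
8. 12786.885ms @ 13 + 983.607ms (1)
9. 13770.492ms @ 14 + 983.607ms (1)
10. 14754.098ms @ 15 + 737.705ms (3/4)
11. 15491.803ms @ 63/4 + 737.705ms (3/4)
12. 16229.508ms @ 33/2 + 737.705ms (3/4)
13. 16967.213ms @ 69/4 + 2704.918ms (11/4)
14. 19672.131ms @ 20 + 1967.213ms (2)
15. 21639.344ms @ 22 + 1967.213ms (2)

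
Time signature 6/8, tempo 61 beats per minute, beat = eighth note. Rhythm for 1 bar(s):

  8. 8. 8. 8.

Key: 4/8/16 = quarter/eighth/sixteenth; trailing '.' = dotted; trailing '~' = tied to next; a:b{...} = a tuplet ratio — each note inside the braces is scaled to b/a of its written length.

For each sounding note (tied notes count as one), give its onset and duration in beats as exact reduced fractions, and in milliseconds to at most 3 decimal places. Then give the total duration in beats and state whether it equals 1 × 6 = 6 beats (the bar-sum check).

1) 0.0ms=0b +1475.41ms=3/2b
2) 1475.41ms=3/2b +1475.41ms=3/2b
3) 2950.82ms=3b +1475.41ms=3/2b
4) 4426.23ms=9/2b +1475.41ms=3/2b
Σ=6b of 6 (61bpm 6/8) — PASS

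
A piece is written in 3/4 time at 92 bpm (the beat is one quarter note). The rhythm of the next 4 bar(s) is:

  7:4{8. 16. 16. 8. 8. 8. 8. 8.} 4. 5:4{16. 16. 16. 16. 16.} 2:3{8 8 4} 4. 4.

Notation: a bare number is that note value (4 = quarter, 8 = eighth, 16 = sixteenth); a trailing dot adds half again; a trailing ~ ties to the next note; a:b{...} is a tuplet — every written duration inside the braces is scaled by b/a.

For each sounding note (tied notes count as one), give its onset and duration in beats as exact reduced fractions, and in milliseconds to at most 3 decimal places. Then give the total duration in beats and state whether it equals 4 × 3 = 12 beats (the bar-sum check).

1) 0.0ms=0b +279.503ms=3/7b
2) 279.503ms=3/7b +139.752ms=3/14b
3) 419.255ms=9/14b +139.752ms=3/14b
4) 559.006ms=6/7b +279.503ms=3/7b
5) 838.509ms=9/7b +279.503ms=3/7b
6) 1118.012ms=12/7b +279.503ms=3/7b
7) 1397.516ms=15/7b +279.503ms=3/7b
8) 1677.019ms=18/7b +279.503ms=3/7b
9) 1956.522ms=3b +978.261ms=3/2b
10) 2934.783ms=9/2b +195.652ms=3/10b
11) 3130.435ms=24/5b +195.652ms=3/10b
12) 3326.087ms=51/10b +195.652ms=3/10b
13) 3521.739ms=27/5b +195.652ms=3/10b
14) 3717.391ms=57/10b +195.652ms=3/10b
15) 3913.043ms=6b +489.13ms=3/4b
16) 4402.174ms=27/4b +489.13ms=3/4b
17) 4891.304ms=15/2b +978.261ms=3/2b
18) 5869.565ms=9b +978.261ms=3/2b
19) 6847.826ms=21/2b +978.261ms=3/2b
Σ=12b of 12 (92bpm 3/4) — PASS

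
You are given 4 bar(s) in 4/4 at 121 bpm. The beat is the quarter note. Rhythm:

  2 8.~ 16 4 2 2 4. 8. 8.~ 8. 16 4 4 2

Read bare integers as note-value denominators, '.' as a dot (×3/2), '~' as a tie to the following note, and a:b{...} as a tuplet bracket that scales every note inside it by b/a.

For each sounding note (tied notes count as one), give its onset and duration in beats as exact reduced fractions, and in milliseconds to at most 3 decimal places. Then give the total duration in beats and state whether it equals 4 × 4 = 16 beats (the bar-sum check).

1) 0.0ms=0b +991.736ms=2b
2) 991.736ms=2b +495.868ms=1b
3) 1487.603ms=3b +495.868ms=1b
4) 1983.471ms=4b +991.736ms=2b
5) 2975.207ms=6b +991.736ms=2b
6) 3966.942ms=8b +743.802ms=3/2b
7) 4710.744ms=19/2b +371.901ms=3/4b
8) 5082.645ms=41/4b +743.802ms=3/2b
9) 5826.446ms=47/4b +123.967ms=1/4b
10) 5950.413ms=12b +495.868ms=1b
11) 6446.281ms=13b +495.868ms=1b
12) 6942.149ms=14b +991.736ms=2b
Σ=16b of 16 (121bpm 4/4) — PASS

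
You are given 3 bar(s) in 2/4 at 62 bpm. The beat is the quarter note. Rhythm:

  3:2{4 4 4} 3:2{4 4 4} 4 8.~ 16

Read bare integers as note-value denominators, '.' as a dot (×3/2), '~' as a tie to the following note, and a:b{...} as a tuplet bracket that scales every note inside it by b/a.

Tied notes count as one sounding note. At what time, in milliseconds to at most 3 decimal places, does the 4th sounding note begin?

note 4 onset = 2b = 1935.484ms

1. 0.0ms @ 0 + 645.161ms (2/3)
2. 645.161ms @ 2/3 + 645.161ms (2/3)
3. 1290.323ms @ 4/3 + 645.161ms (2/3)
4. 1935.484ms @ 2 + 645.161ms (2/3)
5. 2580.645ms @ 8/3 + 645.161ms (2/3)
6. 3225.806ms @ 10/3 + 645.161ms (2/3)
7. 3870.968ms @ 4 + 967.742ms (1)
8. 4838.71ms @ 5 + 967.742ms (1)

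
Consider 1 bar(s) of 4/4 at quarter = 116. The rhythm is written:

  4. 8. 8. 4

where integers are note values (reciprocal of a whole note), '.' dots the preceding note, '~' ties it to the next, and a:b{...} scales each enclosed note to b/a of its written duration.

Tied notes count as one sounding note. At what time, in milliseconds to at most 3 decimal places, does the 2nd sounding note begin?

1. 0.0ms @ 0 + 775.862ms (3/2)
2. 775.862ms @ 3/2 + 387.931ms (3/4)
3. 1163.793ms @ 9/4 + 387.931ms (3/4)
4. 1551.724ms @ 3 + 517.241ms (1)

note 2 onset = 3/2b = 775.862ms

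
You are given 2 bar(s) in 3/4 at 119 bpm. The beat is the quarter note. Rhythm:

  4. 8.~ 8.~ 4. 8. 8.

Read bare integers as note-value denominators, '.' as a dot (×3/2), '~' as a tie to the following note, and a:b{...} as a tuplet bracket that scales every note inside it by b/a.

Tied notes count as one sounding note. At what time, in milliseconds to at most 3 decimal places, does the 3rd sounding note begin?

note 3 onset = 9/2b = 2268.908ms

1. 0.0ms @ 0 + 756.303ms (3/2)
2. 756.303ms @ 3/2 + 1512.605ms (3)
3. 2268.908ms @ 9/2 + 378.151ms (3/4)
4. 2647.059ms @ 21/4 + 378.151ms (3/4)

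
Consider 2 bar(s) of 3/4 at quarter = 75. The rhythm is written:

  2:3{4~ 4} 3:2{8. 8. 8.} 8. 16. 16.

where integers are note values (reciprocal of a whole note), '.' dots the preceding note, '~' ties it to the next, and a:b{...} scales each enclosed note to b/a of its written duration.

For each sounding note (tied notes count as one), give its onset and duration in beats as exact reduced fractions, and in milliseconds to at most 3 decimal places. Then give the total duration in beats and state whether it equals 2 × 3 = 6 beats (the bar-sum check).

1) 0.0ms=0b +2400.0ms=3b
2) 2400.0ms=3b +400.0ms=1/2b
3) 2800.0ms=7/2b +400.0ms=1/2b
4) 3200.0ms=4b +400.0ms=1/2b
5) 3600.0ms=9/2b +600.0ms=3/4b
6) 4200.0ms=21/4b +300.0ms=3/8b
7) 4500.0ms=45/8b +300.0ms=3/8b
Σ=6b of 6 (75bpm 3/4) — PASS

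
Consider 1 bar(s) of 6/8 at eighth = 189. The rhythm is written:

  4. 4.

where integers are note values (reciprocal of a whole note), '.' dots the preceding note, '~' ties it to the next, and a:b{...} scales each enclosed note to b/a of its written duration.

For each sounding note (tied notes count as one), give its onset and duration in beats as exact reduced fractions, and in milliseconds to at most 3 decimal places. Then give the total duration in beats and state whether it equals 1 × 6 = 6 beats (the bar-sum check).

1) 0.0ms=0b +952.381ms=3b
2) 952.381ms=3b +952.381ms=3b
Σ=6b of 6 (189bpm 6/8) — PASS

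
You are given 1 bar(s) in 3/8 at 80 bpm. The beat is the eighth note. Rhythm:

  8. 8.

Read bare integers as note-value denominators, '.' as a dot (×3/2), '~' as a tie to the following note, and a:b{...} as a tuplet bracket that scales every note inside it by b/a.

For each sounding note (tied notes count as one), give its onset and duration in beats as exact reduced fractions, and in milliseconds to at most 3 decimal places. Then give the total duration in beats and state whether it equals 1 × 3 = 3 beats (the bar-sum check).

1) 0.0ms=0b +1125.0ms=3/2b
2) 1125.0ms=3/2b +1125.0ms=3/2b
Σ=3b of 3 (80bpm 3/8) — PASS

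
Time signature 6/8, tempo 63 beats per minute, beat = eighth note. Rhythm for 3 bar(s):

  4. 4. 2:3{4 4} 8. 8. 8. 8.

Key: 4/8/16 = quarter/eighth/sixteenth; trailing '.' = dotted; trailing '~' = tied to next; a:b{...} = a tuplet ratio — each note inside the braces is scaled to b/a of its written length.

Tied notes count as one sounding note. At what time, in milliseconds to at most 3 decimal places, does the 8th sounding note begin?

1. 0.0ms @ 0 + 2857.143ms (3)
2. 2857.143ms @ 3 + 2857.143ms (3)
3. 5714.286ms @ 6 + 2857.143ms (3)
4. 8571.429ms @ 9 + 2857.143ms (3)
5. 11428.571ms @ 12 + 1428.571ms (3/2)
6. 12857.143ms @ 27/2 + 1428.571ms (3/2)
7. 14285.714ms @ 15 + 1428.571ms (3/2)
8. 15714.286ms @ 33/2 + 1428.571ms (3/2)

note 8 onset = 33/2b = 15714.286ms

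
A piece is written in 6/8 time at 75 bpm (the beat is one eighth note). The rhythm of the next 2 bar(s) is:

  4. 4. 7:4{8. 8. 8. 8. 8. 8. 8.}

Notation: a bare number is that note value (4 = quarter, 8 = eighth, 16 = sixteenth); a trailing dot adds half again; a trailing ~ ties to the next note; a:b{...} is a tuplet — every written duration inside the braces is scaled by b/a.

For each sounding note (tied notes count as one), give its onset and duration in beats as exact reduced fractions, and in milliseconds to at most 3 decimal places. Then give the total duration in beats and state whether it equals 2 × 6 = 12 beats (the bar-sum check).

1) 0.0ms=0b +2400.0ms=3b
2) 2400.0ms=3b +2400.0ms=3b
3) 4800.0ms=6b +685.714ms=6/7b
4) 5485.714ms=48/7b +685.714ms=6/7b
5) 6171.429ms=54/7b +685.714ms=6/7b
6) 6857.143ms=60/7b +685.714ms=6/7b
7) 7542.857ms=66/7b +685.714ms=6/7b
8) 8228.571ms=72/7b +685.714ms=6/7b
9) 8914.286ms=78/7b +685.714ms=6/7b
Σ=12b of 12 (75bpm 6/8) — PASS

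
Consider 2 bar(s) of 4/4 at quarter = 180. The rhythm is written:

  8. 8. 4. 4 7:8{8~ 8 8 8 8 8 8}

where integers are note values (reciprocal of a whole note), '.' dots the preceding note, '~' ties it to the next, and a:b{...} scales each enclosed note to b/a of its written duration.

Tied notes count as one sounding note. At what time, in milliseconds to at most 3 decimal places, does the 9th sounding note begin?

1. 0.0ms @ 0 + 250.0ms (3/4)
2. 250.0ms @ 3/4 + 250.0ms (3/4)
3. 500.0ms @ 3/2 + 500.0ms (3/2)
4. 1000.0ms @ 3 + 333.333ms (1)
5. 1333.333ms @ 4 + 380.952ms (8/7)
6. 1714.286ms @ 36/7 + 190.476ms (4/7)
7. 1904.762ms @ 40/7 + 190.476ms (4/7)
8. 2095.238ms @ 44/7 + 190.476ms (4/7)
9. 2285.714ms @ 48/7 + 190.476ms (4/7)
10. 2476.19ms @ 52/7 + 190.476ms (4/7)

note 9 onset = 48/7b = 2285.714ms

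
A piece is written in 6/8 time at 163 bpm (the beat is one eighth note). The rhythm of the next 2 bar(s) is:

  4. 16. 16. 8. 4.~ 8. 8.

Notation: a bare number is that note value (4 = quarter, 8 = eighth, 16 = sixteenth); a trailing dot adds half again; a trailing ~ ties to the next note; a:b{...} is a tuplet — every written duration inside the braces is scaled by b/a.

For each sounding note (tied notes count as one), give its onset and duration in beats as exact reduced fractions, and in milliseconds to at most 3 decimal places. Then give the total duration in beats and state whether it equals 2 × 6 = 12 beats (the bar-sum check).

1) 0.0ms=0b +1104.294ms=3b
2) 1104.294ms=3b +276.074ms=3/4b
3) 1380.368ms=15/4b +276.074ms=3/4b
4) 1656.442ms=9/2b +552.147ms=3/2b
5) 2208.589ms=6b +1656.442ms=9/2b
6) 3865.031ms=21/2b +552.147ms=3/2b
Σ=12b of 12 (163bpm 6/8) — PASS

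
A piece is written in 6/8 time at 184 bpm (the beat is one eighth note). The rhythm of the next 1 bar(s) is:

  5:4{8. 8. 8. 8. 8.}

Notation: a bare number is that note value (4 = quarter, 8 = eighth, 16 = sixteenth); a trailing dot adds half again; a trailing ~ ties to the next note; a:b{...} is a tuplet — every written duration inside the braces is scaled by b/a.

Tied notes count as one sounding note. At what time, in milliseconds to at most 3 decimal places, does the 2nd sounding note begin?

note 2 onset = 6/5b = 391.304ms

1. 0.0ms @ 0 + 391.304ms (6/5)
2. 391.304ms @ 6/5 + 391.304ms (6/5)
3. 782.609ms @ 12/5 + 391.304ms (6/5)
4. 1173.913ms @ 18/5 + 391.304ms (6/5)
5. 1565.217ms @ 24/5 + 391.304ms (6/5)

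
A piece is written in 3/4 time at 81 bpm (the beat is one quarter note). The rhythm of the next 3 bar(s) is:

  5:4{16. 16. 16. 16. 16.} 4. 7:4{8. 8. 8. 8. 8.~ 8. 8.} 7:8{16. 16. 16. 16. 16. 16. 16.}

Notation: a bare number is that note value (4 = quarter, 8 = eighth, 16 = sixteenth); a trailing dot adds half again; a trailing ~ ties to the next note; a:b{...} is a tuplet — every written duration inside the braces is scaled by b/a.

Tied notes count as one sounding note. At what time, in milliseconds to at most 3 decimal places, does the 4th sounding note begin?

note 4 onset = 9/10b = 666.667ms

1. 0.0ms @ 0 + 222.222ms (3/10)
2. 222.222ms @ 3/10 + 222.222ms (3/10)
3. 444.444ms @ 3/5 + 222.222ms (3/10)
4. 666.667ms @ 9/10 + 222.222ms (3/10)
5. 888.889ms @ 6/5 + 222.222ms (3/10)
6. 1111.111ms @ 3/2 + 1111.111ms (3/2)
7. 2222.222ms @ 3 + 317.46ms (3/7)
8. 2539.683ms @ 24/7 + 317.46ms (3/7)
9. 2857.143ms @ 27/7 + 317.46ms (3/7)
10. 3174.603ms @ 30/7 + 317.46ms (3/7)
11. 3492.063ms @ 33/7 + 634.921ms (6/7)
12. 4126.984ms @ 39/7 + 317.46ms (3/7)
13. 4444.444ms @ 6 + 317.46ms (3/7)
14. 4761.905ms @ 45/7 + 317.46ms (3/7)
15. 5079.365ms @ 48/7 + 317.46ms (3/7)
16. 5396.825ms @ 51/7 + 317.46ms (3/7)
17. 5714.286ms @ 54/7 + 317.46ms (3/7)
18. 6031.746ms @ 57/7 + 317.46ms (3/7)
19. 6349.206ms @ 60/7 + 317.46ms (3/7)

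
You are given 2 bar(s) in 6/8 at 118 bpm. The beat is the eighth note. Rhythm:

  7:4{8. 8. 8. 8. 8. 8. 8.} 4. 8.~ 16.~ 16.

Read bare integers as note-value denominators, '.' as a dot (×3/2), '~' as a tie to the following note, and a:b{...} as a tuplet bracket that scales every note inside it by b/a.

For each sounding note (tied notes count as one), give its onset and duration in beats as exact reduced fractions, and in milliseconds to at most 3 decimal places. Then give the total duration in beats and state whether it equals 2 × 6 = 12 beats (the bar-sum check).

1) 0.0ms=0b +435.835ms=6/7b
2) 435.835ms=6/7b +435.835ms=6/7b
3) 871.671ms=12/7b +435.835ms=6/7b
4) 1307.506ms=18/7b +435.835ms=6/7b
5) 1743.341ms=24/7b +435.835ms=6/7b
6) 2179.177ms=30/7b +435.835ms=6/7b
7) 2615.012ms=36/7b +435.835ms=6/7b
8) 3050.847ms=6b +1525.424ms=3b
9) 4576.271ms=9b +1525.424ms=3b
Σ=12b of 12 (118bpm 6/8) — PASS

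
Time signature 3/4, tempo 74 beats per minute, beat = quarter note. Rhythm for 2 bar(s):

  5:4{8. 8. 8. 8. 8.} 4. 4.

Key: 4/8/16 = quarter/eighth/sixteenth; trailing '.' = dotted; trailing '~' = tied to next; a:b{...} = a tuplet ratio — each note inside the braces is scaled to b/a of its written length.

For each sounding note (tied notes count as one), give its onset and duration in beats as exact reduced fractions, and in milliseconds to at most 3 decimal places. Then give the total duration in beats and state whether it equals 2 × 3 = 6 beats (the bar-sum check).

1) 0.0ms=0b +486.486ms=3/5b
2) 486.486ms=3/5b +486.486ms=3/5b
3) 972.973ms=6/5b +486.486ms=3/5b
4) 1459.459ms=9/5b +486.486ms=3/5b
5) 1945.946ms=12/5b +486.486ms=3/5b
6) 2432.432ms=3b +1216.216ms=3/2b
7) 3648.649ms=9/2b +1216.216ms=3/2b
Σ=6b of 6 (74bpm 3/4) — PASS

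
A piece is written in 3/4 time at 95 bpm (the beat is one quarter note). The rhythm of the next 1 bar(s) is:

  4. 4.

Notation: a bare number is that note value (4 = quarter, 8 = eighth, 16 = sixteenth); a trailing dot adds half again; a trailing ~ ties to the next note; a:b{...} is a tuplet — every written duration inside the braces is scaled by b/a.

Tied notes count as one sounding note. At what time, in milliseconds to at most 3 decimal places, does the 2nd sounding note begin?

note 2 onset = 3/2b = 947.368ms

1. 0.0ms @ 0 + 947.368ms (3/2)
2. 947.368ms @ 3/2 + 947.368ms (3/2)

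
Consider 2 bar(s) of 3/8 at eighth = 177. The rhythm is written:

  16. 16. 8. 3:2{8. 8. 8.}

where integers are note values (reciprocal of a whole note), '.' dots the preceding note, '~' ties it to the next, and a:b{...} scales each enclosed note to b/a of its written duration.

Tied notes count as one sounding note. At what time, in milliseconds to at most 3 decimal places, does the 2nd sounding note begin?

1. 0.0ms @ 0 + 254.237ms (3/4)
2. 254.237ms @ 3/4 + 254.237ms (3/4)
3. 508.475ms @ 3/2 + 508.475ms (3/2)
4. 1016.949ms @ 3 + 338.983ms (1)
5. 1355.932ms @ 4 + 338.983ms (1)
6. 1694.915ms @ 5 + 338.983ms (1)

note 2 onset = 3/4b = 254.237ms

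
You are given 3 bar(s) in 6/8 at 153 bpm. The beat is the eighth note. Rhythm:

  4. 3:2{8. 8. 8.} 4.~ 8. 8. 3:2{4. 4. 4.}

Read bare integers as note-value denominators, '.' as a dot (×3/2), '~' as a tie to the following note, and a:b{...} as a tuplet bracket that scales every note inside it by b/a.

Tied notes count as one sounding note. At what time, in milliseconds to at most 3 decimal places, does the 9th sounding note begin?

note 9 onset = 16b = 6274.51ms

1. 0.0ms @ 0 + 1176.471ms (3)
2. 1176.471ms @ 3 + 392.157ms (1)
3. 1568.627ms @ 4 + 392.157ms (1)
4. 1960.784ms @ 5 + 392.157ms (1)
5. 2352.941ms @ 6 + 1764.706ms (9/2)
6. 4117.647ms @ 21/2 + 588.235ms (3/2)
7. 4705.882ms @ 12 + 784.314ms (2)
8. 5490.196ms @ 14 + 784.314ms (2)
9. 6274.51ms @ 16 + 784.314ms (2)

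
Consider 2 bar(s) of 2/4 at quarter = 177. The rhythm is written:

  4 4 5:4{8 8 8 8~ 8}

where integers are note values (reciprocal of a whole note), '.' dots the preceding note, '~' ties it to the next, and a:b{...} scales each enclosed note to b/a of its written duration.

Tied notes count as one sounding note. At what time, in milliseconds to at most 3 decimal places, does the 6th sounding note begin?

1. 0.0ms @ 0 + 338.983ms (1)
2. 338.983ms @ 1 + 338.983ms (1)
3. 677.966ms @ 2 + 135.593ms (2/5)
4. 813.559ms @ 12/5 + 135.593ms (2/5)
5. 949.153ms @ 14/5 + 135.593ms (2/5)
6. 1084.746ms @ 16/5 + 271.186ms (4/5)

note 6 onset = 16/5b = 1084.746ms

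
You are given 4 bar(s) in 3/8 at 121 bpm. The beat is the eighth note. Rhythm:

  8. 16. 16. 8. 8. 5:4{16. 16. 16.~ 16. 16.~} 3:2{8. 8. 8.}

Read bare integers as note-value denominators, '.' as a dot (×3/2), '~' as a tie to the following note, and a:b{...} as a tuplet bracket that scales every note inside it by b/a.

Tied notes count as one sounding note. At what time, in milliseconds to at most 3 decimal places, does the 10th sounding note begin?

note 10 onset = 10b = 4958.678ms

1. 0.0ms @ 0 + 743.802ms (3/2)
2. 743.802ms @ 3/2 + 371.901ms (3/4)
3. 1115.702ms @ 9/4 + 371.901ms (3/4)
4. 1487.603ms @ 3 + 743.802ms (3/2)
5. 2231.405ms @ 9/2 + 743.802ms (3/2)
6. 2975.207ms @ 6 + 297.521ms (3/5)
7. 3272.727ms @ 33/5 + 297.521ms (3/5)
8. 3570.248ms @ 36/5 + 595.041ms (6/5)
9. 4165.289ms @ 42/5 + 793.388ms (8/5)
10. 4958.678ms @ 10 + 495.868ms (1)
11. 5454.545ms @ 11 + 495.868ms (1)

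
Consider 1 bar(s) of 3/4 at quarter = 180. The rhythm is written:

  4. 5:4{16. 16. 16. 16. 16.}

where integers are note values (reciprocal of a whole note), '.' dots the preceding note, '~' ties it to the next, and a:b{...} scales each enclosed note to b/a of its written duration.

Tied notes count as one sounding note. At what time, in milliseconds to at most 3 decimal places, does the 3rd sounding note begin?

1. 0.0ms @ 0 + 500.0ms (3/2)
2. 500.0ms @ 3/2 + 100.0ms (3/10)
3. 600.0ms @ 9/5 + 100.0ms (3/10)
4. 700.0ms @ 21/10 + 100.0ms (3/10)
5. 800.0ms @ 12/5 + 100.0ms (3/10)
6. 900.0ms @ 27/10 + 100.0ms (3/10)

note 3 onset = 9/5b = 600.0ms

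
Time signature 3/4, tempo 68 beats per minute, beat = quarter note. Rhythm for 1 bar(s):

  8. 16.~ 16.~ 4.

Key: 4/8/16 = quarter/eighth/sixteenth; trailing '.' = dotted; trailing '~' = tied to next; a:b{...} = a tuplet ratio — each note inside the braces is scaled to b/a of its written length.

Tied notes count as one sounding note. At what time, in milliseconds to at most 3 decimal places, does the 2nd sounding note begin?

note 2 onset = 3/4b = 661.765ms

1. 0.0ms @ 0 + 661.765ms (3/4)
2. 661.765ms @ 3/4 + 1985.294ms (9/4)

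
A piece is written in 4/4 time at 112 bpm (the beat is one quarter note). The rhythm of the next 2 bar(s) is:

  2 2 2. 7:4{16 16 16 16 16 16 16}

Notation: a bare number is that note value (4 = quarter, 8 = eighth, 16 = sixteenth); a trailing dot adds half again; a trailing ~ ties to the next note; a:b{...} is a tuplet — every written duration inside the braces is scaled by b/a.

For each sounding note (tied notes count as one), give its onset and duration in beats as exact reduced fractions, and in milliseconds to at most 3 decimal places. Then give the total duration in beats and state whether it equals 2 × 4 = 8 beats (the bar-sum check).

1) 0.0ms=0b +1071.429ms=2b
2) 1071.429ms=2b +1071.429ms=2b
3) 2142.857ms=4b +1607.143ms=3b
4) 3750.0ms=7b +76.531ms=1/7b
5) 3826.531ms=50/7b +76.531ms=1/7b
6) 3903.061ms=51/7b +76.531ms=1/7b
7) 3979.592ms=52/7b +76.531ms=1/7b
8) 4056.122ms=53/7b +76.531ms=1/7b
9) 4132.653ms=54/7b +76.531ms=1/7b
10) 4209.184ms=55/7b +76.531ms=1/7b
Σ=8b of 8 (112bpm 4/4) — PASS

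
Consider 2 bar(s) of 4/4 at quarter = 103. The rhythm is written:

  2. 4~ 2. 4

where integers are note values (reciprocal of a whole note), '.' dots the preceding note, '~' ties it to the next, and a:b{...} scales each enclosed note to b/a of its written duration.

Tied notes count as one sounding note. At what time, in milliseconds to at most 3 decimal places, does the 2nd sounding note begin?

note 2 onset = 3b = 1747.573ms

1. 0.0ms @ 0 + 1747.573ms (3)
2. 1747.573ms @ 3 + 2330.097ms (4)
3. 4077.67ms @ 7 + 582.524ms (1)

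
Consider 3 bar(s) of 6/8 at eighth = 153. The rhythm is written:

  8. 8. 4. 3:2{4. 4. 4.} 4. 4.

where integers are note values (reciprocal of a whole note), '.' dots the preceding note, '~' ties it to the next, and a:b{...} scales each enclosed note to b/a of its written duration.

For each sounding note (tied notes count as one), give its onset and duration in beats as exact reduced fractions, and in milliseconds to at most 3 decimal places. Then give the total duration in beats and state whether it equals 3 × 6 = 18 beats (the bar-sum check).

1) 0.0ms=0b +588.235ms=3/2b
2) 588.235ms=3/2b +588.235ms=3/2b
3) 1176.471ms=3b +1176.471ms=3b
4) 2352.941ms=6b +784.314ms=2b
5) 3137.255ms=8b +784.314ms=2b
6) 3921.569ms=10b +784.314ms=2b
7) 4705.882ms=12b +1176.471ms=3b
8) 5882.353ms=15b +1176.471ms=3b
Σ=18b of 18 (153bpm 6/8) — PASS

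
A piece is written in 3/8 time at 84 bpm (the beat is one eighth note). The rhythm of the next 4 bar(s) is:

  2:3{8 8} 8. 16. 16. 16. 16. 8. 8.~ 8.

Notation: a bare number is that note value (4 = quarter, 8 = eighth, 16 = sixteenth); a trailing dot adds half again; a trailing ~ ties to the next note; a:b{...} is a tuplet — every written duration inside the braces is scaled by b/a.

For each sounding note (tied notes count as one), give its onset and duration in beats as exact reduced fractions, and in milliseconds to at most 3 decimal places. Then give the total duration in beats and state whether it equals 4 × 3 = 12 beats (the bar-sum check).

1) 0.0ms=0b +1071.429ms=3/2b
2) 1071.429ms=3/2b +1071.429ms=3/2b
3) 2142.857ms=3b +1071.429ms=3/2b
4) 3214.286ms=9/2b +535.714ms=3/4b
5) 3750.0ms=21/4b +535.714ms=3/4b
6) 4285.714ms=6b +535.714ms=3/4b
7) 4821.429ms=27/4b +535.714ms=3/4b
8) 5357.143ms=15/2b +1071.429ms=3/2b
9) 6428.571ms=9b +2142.857ms=3b
Σ=12b of 12 (84bpm 3/8) — PASS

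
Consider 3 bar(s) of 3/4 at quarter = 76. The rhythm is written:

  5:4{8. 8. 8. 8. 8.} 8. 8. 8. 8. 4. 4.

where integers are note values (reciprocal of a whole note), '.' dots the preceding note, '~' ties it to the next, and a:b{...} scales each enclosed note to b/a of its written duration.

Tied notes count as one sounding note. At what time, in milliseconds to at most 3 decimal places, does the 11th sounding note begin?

1. 0.0ms @ 0 + 473.684ms (3/5)
2. 473.684ms @ 3/5 + 473.684ms (3/5)
3. 947.368ms @ 6/5 + 473.684ms (3/5)
4. 1421.053ms @ 9/5 + 473.684ms (3/5)
5. 1894.737ms @ 12/5 + 473.684ms (3/5)
6. 2368.421ms @ 3 + 592.105ms (3/4)
7. 2960.526ms @ 15/4 + 592.105ms (3/4)
8. 3552.632ms @ 9/2 + 592.105ms (3/4)
9. 4144.737ms @ 21/4 + 592.105ms (3/4)
10. 4736.842ms @ 6 + 1184.211ms (3/2)
11. 5921.053ms @ 15/2 + 1184.211ms (3/2)

note 11 onset = 15/2b = 5921.053ms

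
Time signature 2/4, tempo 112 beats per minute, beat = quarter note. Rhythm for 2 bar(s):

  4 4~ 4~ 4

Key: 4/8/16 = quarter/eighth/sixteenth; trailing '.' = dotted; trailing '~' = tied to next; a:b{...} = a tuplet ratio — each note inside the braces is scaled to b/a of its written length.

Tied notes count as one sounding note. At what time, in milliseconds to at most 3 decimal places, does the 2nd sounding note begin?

note 2 onset = 1b = 535.714ms

1. 0.0ms @ 0 + 535.714ms (1)
2. 535.714ms @ 1 + 1607.143ms (3)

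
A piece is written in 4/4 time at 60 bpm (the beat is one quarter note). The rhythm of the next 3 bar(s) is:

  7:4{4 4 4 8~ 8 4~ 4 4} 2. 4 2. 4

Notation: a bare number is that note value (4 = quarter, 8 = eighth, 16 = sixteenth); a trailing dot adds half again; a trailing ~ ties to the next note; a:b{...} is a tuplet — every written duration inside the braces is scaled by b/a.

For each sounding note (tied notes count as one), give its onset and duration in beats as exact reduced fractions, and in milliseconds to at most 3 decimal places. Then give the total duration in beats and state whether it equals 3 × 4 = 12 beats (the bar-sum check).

1) 0.0ms=0b +571.429ms=4/7b
2) 571.429ms=4/7b +571.429ms=4/7b
3) 1142.857ms=8/7b +571.429ms=4/7b
4) 1714.286ms=12/7b +571.429ms=4/7b
5) 2285.714ms=16/7b +1142.857ms=8/7b
6) 3428.571ms=24/7b +571.429ms=4/7b
7) 4000.0ms=4b +3000.0ms=3b
8) 7000.0ms=7b +1000.0ms=1b
9) 8000.0ms=8b +3000.0ms=3b
10) 11000.0ms=11b +1000.0ms=1b
Σ=12b of 12 (60bpm 4/4) — PASS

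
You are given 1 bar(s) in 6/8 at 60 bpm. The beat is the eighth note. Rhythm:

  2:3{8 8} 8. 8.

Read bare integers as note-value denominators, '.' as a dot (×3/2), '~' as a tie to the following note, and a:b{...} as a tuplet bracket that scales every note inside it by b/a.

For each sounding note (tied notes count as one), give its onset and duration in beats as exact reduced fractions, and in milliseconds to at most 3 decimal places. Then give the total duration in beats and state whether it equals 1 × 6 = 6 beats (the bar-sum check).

1) 0.0ms=0b +1500.0ms=3/2b
2) 1500.0ms=3/2b +1500.0ms=3/2b
3) 3000.0ms=3b +1500.0ms=3/2b
4) 4500.0ms=9/2b +1500.0ms=3/2b
Σ=6b of 6 (60bpm 6/8) — PASS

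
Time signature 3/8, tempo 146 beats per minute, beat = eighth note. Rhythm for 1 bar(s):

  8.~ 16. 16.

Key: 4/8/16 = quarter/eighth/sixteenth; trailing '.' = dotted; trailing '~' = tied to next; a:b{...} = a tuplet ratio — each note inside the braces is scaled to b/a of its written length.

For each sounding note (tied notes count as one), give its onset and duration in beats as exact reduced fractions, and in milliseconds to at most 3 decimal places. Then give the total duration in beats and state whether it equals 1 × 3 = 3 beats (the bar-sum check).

1) 0.0ms=0b +924.658ms=9/4b
2) 924.658ms=9/4b +308.219ms=3/4b
Σ=3b of 3 (146bpm 3/8) — PASS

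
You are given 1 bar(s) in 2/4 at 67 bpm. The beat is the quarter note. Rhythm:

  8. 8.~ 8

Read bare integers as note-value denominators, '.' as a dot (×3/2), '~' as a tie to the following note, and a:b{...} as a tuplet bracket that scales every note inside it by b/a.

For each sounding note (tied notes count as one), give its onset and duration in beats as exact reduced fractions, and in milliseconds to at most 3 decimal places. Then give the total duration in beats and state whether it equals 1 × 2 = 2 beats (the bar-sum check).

1) 0.0ms=0b +671.642ms=3/4b
2) 671.642ms=3/4b +1119.403ms=5/4b
Σ=2b of 2 (67bpm 2/4) — PASS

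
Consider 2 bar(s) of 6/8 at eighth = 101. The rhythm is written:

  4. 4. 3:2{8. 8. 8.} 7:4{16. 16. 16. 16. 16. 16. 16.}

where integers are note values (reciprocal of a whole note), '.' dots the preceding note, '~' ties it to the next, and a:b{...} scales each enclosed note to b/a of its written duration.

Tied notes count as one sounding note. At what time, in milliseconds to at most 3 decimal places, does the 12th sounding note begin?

note 12 onset = 81/7b = 6874.116ms

1. 0.0ms @ 0 + 1782.178ms (3)
2. 1782.178ms @ 3 + 1782.178ms (3)
3. 3564.356ms @ 6 + 594.059ms (1)
4. 4158.416ms @ 7 + 594.059ms (1)
5. 4752.475ms @ 8 + 594.059ms (1)
6. 5346.535ms @ 9 + 254.597ms (3/7)
7. 5601.132ms @ 66/7 + 254.597ms (3/7)
8. 5855.728ms @ 69/7 + 254.597ms (3/7)
9. 6110.325ms @ 72/7 + 254.597ms (3/7)
10. 6364.922ms @ 75/7 + 254.597ms (3/7)
11. 6619.519ms @ 78/7 + 254.597ms (3/7)
12. 6874.116ms @ 81/7 + 254.597ms (3/7)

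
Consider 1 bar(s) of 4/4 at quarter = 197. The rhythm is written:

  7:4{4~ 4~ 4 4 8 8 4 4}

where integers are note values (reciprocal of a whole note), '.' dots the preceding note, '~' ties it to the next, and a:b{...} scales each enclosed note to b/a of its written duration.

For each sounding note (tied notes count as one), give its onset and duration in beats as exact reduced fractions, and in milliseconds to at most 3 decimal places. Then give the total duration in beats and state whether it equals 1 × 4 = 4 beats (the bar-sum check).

1) 0.0ms=0b +522.117ms=12/7b
2) 522.117ms=12/7b +174.039ms=4/7b
3) 696.157ms=16/7b +87.02ms=2/7b
4) 783.176ms=18/7b +87.02ms=2/7b
5) 870.196ms=20/7b +174.039ms=4/7b
6) 1044.235ms=24/7b +174.039ms=4/7b
Σ=4b of 4 (197bpm 4/4) — PASS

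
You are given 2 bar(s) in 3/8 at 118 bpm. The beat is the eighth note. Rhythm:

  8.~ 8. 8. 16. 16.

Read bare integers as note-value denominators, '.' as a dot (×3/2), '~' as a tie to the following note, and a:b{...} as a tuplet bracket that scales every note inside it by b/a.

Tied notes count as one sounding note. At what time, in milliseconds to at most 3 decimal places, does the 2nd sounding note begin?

note 2 onset = 3b = 1525.424ms

1. 0.0ms @ 0 + 1525.424ms (3)
2. 1525.424ms @ 3 + 762.712ms (3/2)
3. 2288.136ms @ 9/2 + 381.356ms (3/4)
4. 2669.492ms @ 21/4 + 381.356ms (3/4)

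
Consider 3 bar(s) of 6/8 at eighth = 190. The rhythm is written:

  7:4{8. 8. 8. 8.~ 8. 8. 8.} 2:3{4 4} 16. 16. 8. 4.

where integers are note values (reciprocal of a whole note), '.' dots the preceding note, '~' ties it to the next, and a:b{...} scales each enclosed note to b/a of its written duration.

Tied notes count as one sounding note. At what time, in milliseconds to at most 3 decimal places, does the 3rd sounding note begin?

note 3 onset = 12/7b = 541.353ms

1. 0.0ms @ 0 + 270.677ms (6/7)
2. 270.677ms @ 6/7 + 270.677ms (6/7)
3. 541.353ms @ 12/7 + 270.677ms (6/7)
4. 812.03ms @ 18/7 + 541.353ms (12/7)
5. 1353.383ms @ 30/7 + 270.677ms (6/7)
6. 1624.06ms @ 36/7 + 270.677ms (6/7)
7. 1894.737ms @ 6 + 947.368ms (3)
8. 2842.105ms @ 9 + 947.368ms (3)
9. 3789.474ms @ 12 + 236.842ms (3/4)
10. 4026.316ms @ 51/4 + 236.842ms (3/4)
11. 4263.158ms @ 27/2 + 473.684ms (3/2)
12. 4736.842ms @ 15 + 947.368ms (3)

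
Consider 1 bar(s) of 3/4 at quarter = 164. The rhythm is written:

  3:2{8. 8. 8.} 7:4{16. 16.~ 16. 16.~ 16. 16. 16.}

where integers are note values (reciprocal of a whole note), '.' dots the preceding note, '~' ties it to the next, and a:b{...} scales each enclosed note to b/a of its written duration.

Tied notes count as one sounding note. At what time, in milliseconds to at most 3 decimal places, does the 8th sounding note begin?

1. 0.0ms @ 0 + 182.927ms (1/2)
2. 182.927ms @ 1/2 + 182.927ms (1/2)
3. 365.854ms @ 1 + 182.927ms (1/2)
4. 548.78ms @ 3/2 + 78.397ms (3/14)
5. 627.178ms @ 12/7 + 156.794ms (3/7)
6. 783.972ms @ 15/7 + 156.794ms (3/7)
7. 940.767ms @ 18/7 + 78.397ms (3/14)
8. 1019.164ms @ 39/14 + 78.397ms (3/14)

note 8 onset = 39/14b = 1019.164ms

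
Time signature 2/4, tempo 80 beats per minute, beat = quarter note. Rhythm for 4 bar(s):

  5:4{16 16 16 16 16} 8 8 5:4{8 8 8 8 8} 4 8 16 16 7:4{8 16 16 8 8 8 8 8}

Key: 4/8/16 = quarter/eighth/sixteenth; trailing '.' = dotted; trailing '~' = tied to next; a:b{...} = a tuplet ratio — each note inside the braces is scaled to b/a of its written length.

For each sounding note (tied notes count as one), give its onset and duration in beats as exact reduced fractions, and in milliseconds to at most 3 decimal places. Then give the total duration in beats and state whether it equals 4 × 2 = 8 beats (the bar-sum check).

1) 0.0ms=0b +150.0ms=1/5b
2) 150.0ms=1/5b +150.0ms=1/5b
3) 300.0ms=2/5b +150.0ms=1/5b
4) 450.0ms=3/5b +150.0ms=1/5b
5) 600.0ms=4/5b +150.0ms=1/5b
6) 750.0ms=1b +375.0ms=1/2b
7) 1125.0ms=3/2b +375.0ms=1/2b
8) 1500.0ms=2b +300.0ms=2/5b
9) 1800.0ms=12/5b +300.0ms=2/5b
10) 2100.0ms=14/5b +300.0ms=2/5b
11) 2400.0ms=16/5b +300.0ms=2/5b
12) 2700.0ms=18/5b +300.0ms=2/5b
13) 3000.0ms=4b +750.0ms=1b
14) 3750.0ms=5b +375.0ms=1/2b
15) 4125.0ms=11/2b +187.5ms=1/4b
16) 4312.5ms=23/4b +187.5ms=1/4b
17) 4500.0ms=6b +214.286ms=2/7b
18) 4714.286ms=44/7b +107.143ms=1/7b
19) 4821.429ms=45/7b +107.143ms=1/7b
20) 4928.571ms=46/7b +214.286ms=2/7b
21) 5142.857ms=48/7b +214.286ms=2/7b
22) 5357.143ms=50/7b +214.286ms=2/7b
23) 5571.429ms=52/7b +214.286ms=2/7b
24) 5785.714ms=54/7b +214.286ms=2/7b
Σ=8b of 8 (80bpm 2/4) — PASS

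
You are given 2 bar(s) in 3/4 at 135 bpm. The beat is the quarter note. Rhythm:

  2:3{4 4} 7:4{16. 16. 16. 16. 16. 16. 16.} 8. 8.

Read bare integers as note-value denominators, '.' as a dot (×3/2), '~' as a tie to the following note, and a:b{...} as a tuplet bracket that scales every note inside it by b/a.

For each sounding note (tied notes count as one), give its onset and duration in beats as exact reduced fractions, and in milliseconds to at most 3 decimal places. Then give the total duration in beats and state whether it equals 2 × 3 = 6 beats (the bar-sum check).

1) 0.0ms=0b +666.667ms=3/2b
2) 666.667ms=3/2b +666.667ms=3/2b
3) 1333.333ms=3b +95.238ms=3/14b
4) 1428.571ms=45/14b +95.238ms=3/14b
5) 1523.81ms=24/7b +95.238ms=3/14b
6) 1619.048ms=51/14b +95.238ms=3/14b
7) 1714.286ms=27/7b +95.238ms=3/14b
8) 1809.524ms=57/14b +95.238ms=3/14b
9) 1904.762ms=30/7b +95.238ms=3/14b
10) 2000.0ms=9/2b +333.333ms=3/4b
11) 2333.333ms=21/4b +333.333ms=3/4b
Σ=6b of 6 (135bpm 3/4) — PASS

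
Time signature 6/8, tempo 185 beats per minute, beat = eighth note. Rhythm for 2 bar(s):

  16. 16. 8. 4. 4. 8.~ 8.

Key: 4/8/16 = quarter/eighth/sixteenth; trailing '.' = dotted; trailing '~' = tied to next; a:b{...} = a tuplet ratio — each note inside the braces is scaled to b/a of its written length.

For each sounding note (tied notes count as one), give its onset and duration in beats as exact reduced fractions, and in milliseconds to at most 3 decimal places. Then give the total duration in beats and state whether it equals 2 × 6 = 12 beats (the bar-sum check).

1) 0.0ms=0b +243.243ms=3/4b
2) 243.243ms=3/4b +243.243ms=3/4b
3) 486.486ms=3/2b +486.486ms=3/2b
4) 972.973ms=3b +972.973ms=3b
5) 1945.946ms=6b +972.973ms=3b
6) 2918.919ms=9b +972.973ms=3b
Σ=12b of 12 (185bpm 6/8) — PASS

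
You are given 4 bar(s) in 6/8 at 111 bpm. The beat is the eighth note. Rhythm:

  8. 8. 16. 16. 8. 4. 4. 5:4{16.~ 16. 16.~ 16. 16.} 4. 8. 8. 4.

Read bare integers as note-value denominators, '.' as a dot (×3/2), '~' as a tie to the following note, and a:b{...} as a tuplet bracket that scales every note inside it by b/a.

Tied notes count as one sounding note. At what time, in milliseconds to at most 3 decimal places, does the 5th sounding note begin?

1. 0.0ms @ 0 + 810.811ms (3/2)
2. 810.811ms @ 3/2 + 810.811ms (3/2)
3. 1621.622ms @ 3 + 405.405ms (3/4)
4. 2027.027ms @ 15/4 + 405.405ms (3/4)
5. 2432.432ms @ 9/2 + 810.811ms (3/2)
6. 3243.243ms @ 6 + 1621.622ms (3)
7. 4864.865ms @ 9 + 1621.622ms (3)
8. 6486.486ms @ 12 + 648.649ms (6/5)
9. 7135.135ms @ 66/5 + 648.649ms (6/5)
10. 7783.784ms @ 72/5 + 324.324ms (3/5)
11. 8108.108ms @ 15 + 1621.622ms (3)
12. 9729.73ms @ 18 + 810.811ms (3/2)
13. 10540.541ms @ 39/2 + 810.811ms (3/2)
14. 11351.351ms @ 21 + 1621.622ms (3)

note 5 onset = 9/2b = 2432.432ms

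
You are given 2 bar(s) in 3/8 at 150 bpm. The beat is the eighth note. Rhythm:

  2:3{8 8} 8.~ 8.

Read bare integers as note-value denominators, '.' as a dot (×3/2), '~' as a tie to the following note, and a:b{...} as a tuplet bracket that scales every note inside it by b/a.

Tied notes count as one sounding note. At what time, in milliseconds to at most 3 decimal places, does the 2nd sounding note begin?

note 2 onset = 3/2b = 600.0ms

1. 0.0ms @ 0 + 600.0ms (3/2)
2. 600.0ms @ 3/2 + 600.0ms (3/2)
3. 1200.0ms @ 3 + 1200.0ms (3)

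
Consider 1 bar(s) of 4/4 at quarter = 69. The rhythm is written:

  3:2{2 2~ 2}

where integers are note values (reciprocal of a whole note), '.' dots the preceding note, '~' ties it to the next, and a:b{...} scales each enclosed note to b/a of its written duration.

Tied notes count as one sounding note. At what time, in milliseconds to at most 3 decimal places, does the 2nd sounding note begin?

1. 0.0ms @ 0 + 1159.42ms (4/3)
2. 1159.42ms @ 4/3 + 2318.841ms (8/3)

note 2 onset = 4/3b = 1159.42ms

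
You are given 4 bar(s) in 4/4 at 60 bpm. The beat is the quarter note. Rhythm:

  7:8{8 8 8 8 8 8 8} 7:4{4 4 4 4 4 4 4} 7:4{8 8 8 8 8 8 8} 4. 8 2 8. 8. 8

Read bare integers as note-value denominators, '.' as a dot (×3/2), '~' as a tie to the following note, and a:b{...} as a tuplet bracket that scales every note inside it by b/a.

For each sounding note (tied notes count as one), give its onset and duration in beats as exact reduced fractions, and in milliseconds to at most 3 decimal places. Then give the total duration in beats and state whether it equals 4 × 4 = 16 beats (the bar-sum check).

1) 0.0ms=0b +571.429ms=4/7b
2) 571.429ms=4/7b +571.429ms=4/7b
3) 1142.857ms=8/7b +571.429ms=4/7b
4) 1714.286ms=12/7b +571.429ms=4/7b
5) 2285.714ms=16/7b +571.429ms=4/7b
6) 2857.143ms=20/7b +571.429ms=4/7b
7) 3428.571ms=24/7b +571.429ms=4/7b
8) 4000.0ms=4b +571.429ms=4/7b
9) 4571.429ms=32/7b +571.429ms=4/7b
10) 5142.857ms=36/7b +571.429ms=4/7b
11) 5714.286ms=40/7b +571.429ms=4/7b
12) 6285.714ms=44/7b +571.429ms=4/7b
13) 6857.143ms=48/7b +571.429ms=4/7b
14) 7428.571ms=52/7b +571.429ms=4/7b
15) 8000.0ms=8b +285.714ms=2/7b
16) 8285.714ms=58/7b +285.714ms=2/7b
17) 8571.429ms=60/7b +285.714ms=2/7b
18) 8857.143ms=62/7b +285.714ms=2/7b
19) 9142.857ms=64/7b +285.714ms=2/7b
20) 9428.571ms=66/7b +285.714ms=2/7b
21) 9714.286ms=68/7b +285.714ms=2/7b
22) 10000.0ms=10b +1500.0ms=3/2b
23) 11500.0ms=23/2b +500.0ms=1/2b
24) 12000.0ms=12b +2000.0ms=2b
25) 14000.0ms=14b +750.0ms=3/4b
26) 14750.0ms=59/4b +750.0ms=3/4b
27) 15500.0ms=31/2b +500.0ms=1/2b
Σ=16b of 16 (60bpm 4/4) — PASS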